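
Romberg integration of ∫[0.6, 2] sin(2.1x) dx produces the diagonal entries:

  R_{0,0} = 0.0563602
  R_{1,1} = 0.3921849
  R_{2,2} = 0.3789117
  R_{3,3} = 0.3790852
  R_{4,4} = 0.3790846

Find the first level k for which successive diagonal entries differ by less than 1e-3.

k = 3

|R_{1,1} − R_{0,0}| = 0.3358247 ≥ 1e-3
|R_{2,2} − R_{1,1}| = 0.0132732 ≥ 1e-3
|R_{3,3} − R_{2,2}| = 0.0001735 < 1e-3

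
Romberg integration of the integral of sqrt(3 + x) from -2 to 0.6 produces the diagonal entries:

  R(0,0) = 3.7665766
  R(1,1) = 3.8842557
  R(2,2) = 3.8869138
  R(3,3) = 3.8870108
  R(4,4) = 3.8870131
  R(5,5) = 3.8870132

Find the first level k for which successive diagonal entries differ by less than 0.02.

k = 2

|R(1,1) − R(0,0)| = 0.1176791 ≥ 0.02
|R(2,2) − R(1,1)| = 0.0026581 < 0.02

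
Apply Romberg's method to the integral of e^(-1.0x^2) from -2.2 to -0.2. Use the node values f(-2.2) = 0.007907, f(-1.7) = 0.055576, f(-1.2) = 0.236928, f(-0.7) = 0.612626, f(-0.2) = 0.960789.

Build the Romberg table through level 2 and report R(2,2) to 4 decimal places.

R(0,0) (trapezoid, 1 panel, h=2.0000): 0.968696
R(1,0) (trapezoid, 2 panels, h=1.0000): 0.721276
R(2,0) (trapezoid, 4 panels, h=0.5000): 0.694739
R(1,1) = 0.721276 + (0.721276 − 0.968696)/3 = 0.638803
R(2,1) = 0.694739 + (0.694739 − 0.721276)/3 = 0.685893
R(2,2) = 0.685893 + (0.685893 − 0.638803)/15 = 0.689032

0.6890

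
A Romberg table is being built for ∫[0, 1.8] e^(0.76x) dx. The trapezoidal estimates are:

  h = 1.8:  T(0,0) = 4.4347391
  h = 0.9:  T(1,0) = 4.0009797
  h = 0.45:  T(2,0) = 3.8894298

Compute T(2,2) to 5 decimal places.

3.85197

Richardson extrapolation on the trapezoidal column (denominator 4−1=3):
T(1,1) = 4.0009797 + (4.0009797 − 4.4347391)/3 = 3.8563932
T(2,1) = (4·3.8894298 − 4.0009797) / 3 = 3.8522465
T(2,2) = (16·3.8522465 − 3.8563932) / 15 = 3.8519701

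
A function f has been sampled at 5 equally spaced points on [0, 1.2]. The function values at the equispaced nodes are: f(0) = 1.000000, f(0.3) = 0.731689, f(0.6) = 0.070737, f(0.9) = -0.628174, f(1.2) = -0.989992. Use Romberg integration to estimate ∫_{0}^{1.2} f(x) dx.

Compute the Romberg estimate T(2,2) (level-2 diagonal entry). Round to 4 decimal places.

T(0,0) (trapezoid, 1 panel, h=1.2000): 0.006005
T(1,0) (trapezoid, 2 panels, h=0.6000): 0.045445
T(2,0) (trapezoid, 4 panels, h=0.3000): 0.053777
T(1,1) = 0.045445 + (0.045445 − 0.006005)/3 = 0.058592
T(2,1) = 0.053777 + (0.053777 − 0.045445)/3 = 0.056554
T(2,2) = 0.056554 + (0.056554 − 0.058592)/15 = 0.056418

0.0564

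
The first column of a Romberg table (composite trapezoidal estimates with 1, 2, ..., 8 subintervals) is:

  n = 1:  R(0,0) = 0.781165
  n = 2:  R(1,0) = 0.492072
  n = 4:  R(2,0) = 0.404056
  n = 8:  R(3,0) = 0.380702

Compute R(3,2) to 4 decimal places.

0.3728

R(2,1) = (4·0.404056 − 0.492072) / 3 = 0.374717
R(3,1) = (4·0.380702 − 0.404056) / 3 = 0.372917
R(3,2) = (16·0.372917 − 0.374717) / 15 = 0.372797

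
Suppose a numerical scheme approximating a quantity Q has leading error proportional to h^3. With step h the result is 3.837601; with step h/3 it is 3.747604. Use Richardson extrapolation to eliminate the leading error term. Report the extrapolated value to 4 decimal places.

The leading error scales as h^3; refining by a factor of 3 reduces it by 3^3 = 27.
Extrapolated value = (27·A(h/3) − A(h)) / (27 − 1)
= (27·3.747604 − 3.837601) / 26
= 97.347707 / 26 = 3.744143

3.7441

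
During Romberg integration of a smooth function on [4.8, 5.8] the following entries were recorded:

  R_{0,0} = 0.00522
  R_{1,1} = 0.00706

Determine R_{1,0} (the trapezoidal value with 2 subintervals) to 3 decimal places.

From R_{1,1} = (4·R_{1,0} − R_{0,0})/3, solve for R_{1,0}:
4·R_{1,0} = 3·0.00706 + 0.00522 = 0.02640
R_{1,0} = 0.00660

0.007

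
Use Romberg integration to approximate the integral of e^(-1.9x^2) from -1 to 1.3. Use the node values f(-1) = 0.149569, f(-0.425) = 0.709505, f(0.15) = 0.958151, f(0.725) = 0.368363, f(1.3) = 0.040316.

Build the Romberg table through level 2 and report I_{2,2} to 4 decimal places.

1.2093

I_{0,0} (trapezoid, 1 panel, h=2.3000): 0.218368
I_{1,0} (trapezoid, 2 panels, h=1.1500): 1.211058
I_{2,0} (trapezoid, 4 panels, h=0.5750): 1.225303
I_{1,1} = 1.211058 + (1.211058 − 0.218368)/3 = 1.541955
I_{2,1} = 1.225303 + (1.225303 − 1.211058)/3 = 1.230051
I_{2,2} = 1.230051 + (1.230051 − 1.541955)/15 = 1.209257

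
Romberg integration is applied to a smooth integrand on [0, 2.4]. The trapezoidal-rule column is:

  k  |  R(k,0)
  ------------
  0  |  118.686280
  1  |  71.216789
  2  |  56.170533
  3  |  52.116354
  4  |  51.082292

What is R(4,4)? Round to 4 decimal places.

50.7357

Richardson extrapolation on the trapezoidal column (denominator 4−1=3):
R(1,1) = 71.216789 + (71.216789 − 118.686280)/3 = 55.393625
R(2,1) = 56.170533 + (56.170533 − 71.216789)/3 = 51.155114
R(3,1) = (4·52.116354 − 56.170533) / 3 = 50.764961
R(4,1) = 51.082292 + (51.082292 − 52.116354)/3 = 50.737605
R(2,2) = 51.155114 + (51.155114 − 55.393625)/15 = 50.872547
R(3,2) = (16·50.764961 − 51.155114) / 15 = 50.738951
R(4,2) = 50.737605 + (50.737605 − 50.764961)/15 = 50.735781
R(3,3) = (64·50.738951 − 50.872547) / 63 = 50.736830
R(4,3) = (64·50.735781 − 50.738951) / 63 = 50.735731
R(4,4) = 50.735731 + (50.735731 − 50.736830)/255 = 50.735727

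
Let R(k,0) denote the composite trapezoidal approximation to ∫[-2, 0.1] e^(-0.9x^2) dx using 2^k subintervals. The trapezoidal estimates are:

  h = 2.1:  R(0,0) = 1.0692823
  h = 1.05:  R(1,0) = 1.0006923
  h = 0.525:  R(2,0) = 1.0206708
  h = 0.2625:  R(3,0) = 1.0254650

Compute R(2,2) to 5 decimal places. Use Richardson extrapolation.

R(1,1) = 1.0006923 + (1.0006923 − 1.0692823)/3 = 0.9778290
R(2,1) = 1.0206708 + (1.0206708 − 1.0006923)/3 = 1.0273303
R(2,2) = (16·1.0273303 − 0.9778290) / 15 = 1.0306304

1.03063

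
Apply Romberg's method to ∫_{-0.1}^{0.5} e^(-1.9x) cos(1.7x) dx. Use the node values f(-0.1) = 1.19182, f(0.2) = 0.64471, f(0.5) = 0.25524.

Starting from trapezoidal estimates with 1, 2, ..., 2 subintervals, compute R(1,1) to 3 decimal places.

R(0,0) (trapezoid, 1 panel, h=0.6000): 0.43412
R(1,0) (trapezoid, 2 panels, h=0.3000): 0.41047
R(1,1) = 0.41047 + (0.41047 − 0.43412)/3 = 0.40259

0.403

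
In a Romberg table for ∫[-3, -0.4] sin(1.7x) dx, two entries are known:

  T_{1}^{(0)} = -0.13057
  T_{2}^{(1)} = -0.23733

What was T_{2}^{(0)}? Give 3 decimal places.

-0.211

From T_{2}^{(1)} = (4·T_{2}^{(0)} − T_{1}^{(0)})/3, solve for T_{2}^{(0)}:
4·T_{2}^{(0)} = 3·(-0.23733) + (-0.13057) = -0.84256
T_{2}^{(0)} = -0.21064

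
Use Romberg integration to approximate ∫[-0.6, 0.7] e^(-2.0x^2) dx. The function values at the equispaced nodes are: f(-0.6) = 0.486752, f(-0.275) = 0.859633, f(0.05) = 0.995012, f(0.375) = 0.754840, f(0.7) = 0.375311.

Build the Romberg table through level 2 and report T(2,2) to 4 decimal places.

1.0059

T(0,0) (trapezoid, 1 panel, h=1.3000): 0.560341
T(1,0) (trapezoid, 2 panels, h=0.6500): 0.926928
T(2,0) (trapezoid, 4 panels, h=0.3250): 0.988168
T(1,1) = 0.926928 + (0.926928 − 0.560341)/3 = 1.049124
T(2,1) = 0.988168 + (0.988168 − 0.926928)/3 = 1.008581
T(2,2) = 1.008581 + (1.008581 − 1.049124)/15 = 1.005878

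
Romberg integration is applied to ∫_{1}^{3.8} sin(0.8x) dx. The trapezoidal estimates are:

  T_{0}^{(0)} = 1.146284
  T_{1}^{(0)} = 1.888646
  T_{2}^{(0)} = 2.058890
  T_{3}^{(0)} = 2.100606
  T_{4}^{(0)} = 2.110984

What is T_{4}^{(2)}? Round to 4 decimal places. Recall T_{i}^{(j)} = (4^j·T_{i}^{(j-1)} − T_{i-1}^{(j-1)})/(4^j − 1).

T_{3}^{(1)} = (4·2.100606 − 2.058890) / 3 = 2.114511
T_{4}^{(1)} = 2.110984 + (2.110984 − 2.100606)/3 = 2.114443
T_{4}^{(2)} = 2.114443 + (2.114443 − 2.114511)/15 = 2.114438

2.1144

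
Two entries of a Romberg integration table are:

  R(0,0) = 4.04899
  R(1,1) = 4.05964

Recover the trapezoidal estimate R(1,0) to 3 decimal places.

4.057

From R(1,1) = (4·R(1,0) − R(0,0))/3, solve for R(1,0):
4·R(1,0) = 3·4.05964 + 4.04899 = 16.22791
R(1,0) = 4.05698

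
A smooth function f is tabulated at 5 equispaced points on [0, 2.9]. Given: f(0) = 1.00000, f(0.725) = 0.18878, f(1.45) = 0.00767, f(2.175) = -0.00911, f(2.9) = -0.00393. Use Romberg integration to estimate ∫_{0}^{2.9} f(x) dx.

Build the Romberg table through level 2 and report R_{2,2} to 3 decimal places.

R_{0,0} (trapezoid, 1 panel, h=2.9000): 1.44430
R_{1,0} (trapezoid, 2 panels, h=1.4500): 0.73327
R_{2,0} (trapezoid, 4 panels, h=0.7250): 0.49690
R_{1,1} = 0.73327 + (0.73327 − 1.44430)/3 = 0.49626
R_{2,1} = 0.49690 + (0.49690 − 0.73327)/3 = 0.41811
R_{2,2} = 0.41811 + (0.41811 − 0.49626)/15 = 0.41290

0.413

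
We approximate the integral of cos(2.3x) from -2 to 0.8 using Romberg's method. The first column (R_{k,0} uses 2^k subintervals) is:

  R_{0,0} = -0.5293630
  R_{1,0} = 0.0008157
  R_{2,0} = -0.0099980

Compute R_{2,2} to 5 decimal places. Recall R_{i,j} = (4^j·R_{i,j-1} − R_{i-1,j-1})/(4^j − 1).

-0.02635

R_{1,1} = 0.0008157 + (0.0008157 − (-0.5293630))/3 = 0.1775419
R_{2,1} = -0.0099980 + (-0.0099980 − 0.0008157)/3 = -0.0136026
R_{2,2} = -0.0136026 + (-0.0136026 − 0.1775419)/15 = -0.0263456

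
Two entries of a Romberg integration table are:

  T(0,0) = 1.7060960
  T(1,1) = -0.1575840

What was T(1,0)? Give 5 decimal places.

0.30834

From T(1,1) = (4·T(1,0) − T(0,0))/3, solve for T(1,0):
4·T(1,0) = 3·(-0.1575840) + 1.7060960 = 1.2333440
T(1,0) = 0.3083360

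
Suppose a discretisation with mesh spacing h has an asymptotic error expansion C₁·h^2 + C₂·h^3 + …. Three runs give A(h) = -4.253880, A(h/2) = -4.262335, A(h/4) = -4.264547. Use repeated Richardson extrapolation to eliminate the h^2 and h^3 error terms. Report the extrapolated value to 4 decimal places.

-4.2653

First eliminate the h^2 term (factor 2^2 = 4):
  B₁ = (4·(-4.262335) − (-4.253880))/3 = -4.265153
  B₂ = (4·(-4.264547) − (-4.262335))/3 = -4.265284
Then eliminate the h^3 term (factor 2^3 = 8):
  (8·(-4.265284) − (-4.265153))/7 = -4.265303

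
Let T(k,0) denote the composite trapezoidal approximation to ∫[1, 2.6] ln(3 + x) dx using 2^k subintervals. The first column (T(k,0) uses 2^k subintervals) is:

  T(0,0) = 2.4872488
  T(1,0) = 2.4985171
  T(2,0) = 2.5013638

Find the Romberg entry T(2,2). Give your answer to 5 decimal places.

T(1,1) = 2.4985171 + (2.4985171 − 2.4872488)/3 = 2.5022732
T(2,1) = (4·2.5013638 − 2.4985171) / 3 = 2.5023127
T(2,2) = (16·2.5023127 − 2.5022732) / 15 = 2.5023153

2.50232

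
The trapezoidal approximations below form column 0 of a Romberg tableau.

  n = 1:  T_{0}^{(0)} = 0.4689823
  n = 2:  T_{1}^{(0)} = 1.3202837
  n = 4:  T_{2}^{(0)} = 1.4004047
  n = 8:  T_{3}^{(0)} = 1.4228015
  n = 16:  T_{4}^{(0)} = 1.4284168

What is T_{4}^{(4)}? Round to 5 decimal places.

1.43029

Richardson extrapolation on the trapezoidal column (denominator 4−1=3):
T_{1}^{(1)} = (4·1.3202837 − 0.4689823) / 3 = 1.6040508
T_{2}^{(1)} = 1.4004047 + (1.4004047 − 1.3202837)/3 = 1.4271117
T_{3}^{(1)} = 1.4228015 + (1.4228015 − 1.4004047)/3 = 1.4302671
T_{4}^{(1)} = (4·1.4284168 − 1.4228015) / 3 = 1.4302886
T_{2}^{(2)} = 1.4271117 + (1.4271117 − 1.6040508)/15 = 1.4153158
T_{3}^{(2)} = (16·1.4302671 − 1.4271117) / 15 = 1.4304775
T_{4}^{(2)} = (16·1.4302886 − 1.4302671) / 15 = 1.4302900
T_{3}^{(3)} = 1.4304775 + (1.4304775 − 1.4153158)/63 = 1.4307182
T_{4}^{(3)} = 1.4302900 + (1.4302900 − 1.4304775)/63 = 1.4302870
T_{4}^{(4)} = 1.4302870 + (1.4302870 − 1.4307182)/255 = 1.4302853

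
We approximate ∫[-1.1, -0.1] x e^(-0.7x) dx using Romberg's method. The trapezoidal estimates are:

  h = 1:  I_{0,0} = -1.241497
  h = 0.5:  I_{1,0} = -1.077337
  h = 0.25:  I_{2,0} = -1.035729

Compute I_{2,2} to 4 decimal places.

I_{1,1} = -1.077337 + (-1.077337 − (-1.241497))/3 = -1.022617
I_{2,1} = (4·(-1.035729) − (-1.077337)) / 3 = -1.021860
I_{2,2} = -1.021860 + (-1.021860 − (-1.022617))/15 = -1.021810
(Column j=1 coincides with Simpson's rule on the same nodes.)

-1.0218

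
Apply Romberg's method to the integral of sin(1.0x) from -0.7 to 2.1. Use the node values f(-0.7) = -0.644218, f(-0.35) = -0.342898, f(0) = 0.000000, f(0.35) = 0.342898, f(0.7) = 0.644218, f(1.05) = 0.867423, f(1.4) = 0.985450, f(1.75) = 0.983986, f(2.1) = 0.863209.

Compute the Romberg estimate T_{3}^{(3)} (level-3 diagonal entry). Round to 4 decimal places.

T_{0}^{(0)} (trapezoid, 1 panel, h=2.8000): 0.306587
T_{1}^{(0)} (trapezoid, 2 panels, h=1.4000): 1.055199
T_{2}^{(0)} (trapezoid, 4 panels, h=0.7000): 1.217414
T_{3}^{(0)} (trapezoid, 8 panels, h=0.3500): 1.256700
T_{1}^{(1)} = 1.055199 + (1.055199 − 0.306587)/3 = 1.304736
T_{2}^{(1)} = 1.217414 + (1.217414 − 1.055199)/3 = 1.271486
T_{3}^{(1)} = 1.256700 + (1.256700 − 1.217414)/3 = 1.269795
T_{2}^{(2)} = 1.271486 + (1.271486 − 1.304736)/15 = 1.269269
T_{3}^{(2)} = 1.269795 + (1.269795 − 1.271486)/15 = 1.269682
T_{3}^{(3)} = 1.269682 + (1.269682 − 1.269269)/63 = 1.269689

1.2697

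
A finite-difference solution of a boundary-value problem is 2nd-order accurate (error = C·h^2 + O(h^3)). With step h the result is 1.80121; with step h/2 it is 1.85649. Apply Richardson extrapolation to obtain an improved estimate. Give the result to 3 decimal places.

The leading error scales as h^2; refining by a factor of 2 reduces it by 2^2 = 4.
Extrapolated value = (4·A(h/2) − A(h)) / (4 − 1)
= (4·1.85649 − 1.80121) / 3
= 5.62475 / 3 = 1.87492

1.875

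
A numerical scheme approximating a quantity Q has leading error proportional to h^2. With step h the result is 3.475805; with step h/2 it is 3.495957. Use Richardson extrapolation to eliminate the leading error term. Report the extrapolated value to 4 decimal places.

3.5027

Extrapolated value = (4·A(h/2) − A(h)) / (4 − 1)
= (4·3.495957 − 3.475805) / 3
= 10.508023 / 3 = 3.502674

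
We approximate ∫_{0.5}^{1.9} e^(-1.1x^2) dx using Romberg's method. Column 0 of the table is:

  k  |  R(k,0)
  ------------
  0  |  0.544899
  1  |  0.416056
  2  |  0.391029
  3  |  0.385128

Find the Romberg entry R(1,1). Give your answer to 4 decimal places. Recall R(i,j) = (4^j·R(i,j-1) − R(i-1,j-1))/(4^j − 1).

Richardson extrapolation on the trapezoidal column (denominator 4−1=3):
R(1,1) = (4·0.416056 − 0.544899) / 3 = 0.373108
(Column j=1 coincides with Simpson's rule on the same nodes.)

0.3731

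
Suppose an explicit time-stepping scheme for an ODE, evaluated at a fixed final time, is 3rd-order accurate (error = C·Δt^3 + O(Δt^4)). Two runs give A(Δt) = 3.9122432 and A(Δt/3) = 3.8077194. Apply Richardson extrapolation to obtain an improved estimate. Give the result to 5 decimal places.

Extrapolated value = (27·A(Δt/3) − A(Δt)) / (27 − 1)
= (27·3.8077194 − 3.9122432) / 26
= 98.8961806 / 26 = 3.8036993

3.80370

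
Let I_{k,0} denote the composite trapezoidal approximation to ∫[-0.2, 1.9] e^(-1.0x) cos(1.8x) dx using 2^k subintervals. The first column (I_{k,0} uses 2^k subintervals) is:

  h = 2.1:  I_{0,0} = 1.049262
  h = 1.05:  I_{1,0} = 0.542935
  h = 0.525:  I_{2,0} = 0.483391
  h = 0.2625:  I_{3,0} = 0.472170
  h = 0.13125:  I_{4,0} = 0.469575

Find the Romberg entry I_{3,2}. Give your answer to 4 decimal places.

0.4688

Richardson extrapolation on the trapezoidal column (denominator 4−1=3):
I_{2,1} = (4·0.483391 − 0.542935) / 3 = 0.463543
I_{3,1} = 0.472170 + (0.472170 − 0.483391)/3 = 0.468430
I_{3,2} = 0.468430 + (0.468430 − 0.463543)/15 = 0.468756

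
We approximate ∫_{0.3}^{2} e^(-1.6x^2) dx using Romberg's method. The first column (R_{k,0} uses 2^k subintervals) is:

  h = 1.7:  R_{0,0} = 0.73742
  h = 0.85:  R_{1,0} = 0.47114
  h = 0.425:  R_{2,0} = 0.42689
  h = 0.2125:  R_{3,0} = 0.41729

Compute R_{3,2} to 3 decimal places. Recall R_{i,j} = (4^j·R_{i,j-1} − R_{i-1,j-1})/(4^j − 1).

0.414

Richardson extrapolation on the trapezoidal column (denominator 4−1=3):
R_{2,1} = 0.42689 + (0.42689 − 0.47114)/3 = 0.41214
R_{3,1} = 0.41729 + (0.41729 − 0.42689)/3 = 0.41409
R_{3,2} = 0.41409 + (0.41409 − 0.41214)/15 = 0.41422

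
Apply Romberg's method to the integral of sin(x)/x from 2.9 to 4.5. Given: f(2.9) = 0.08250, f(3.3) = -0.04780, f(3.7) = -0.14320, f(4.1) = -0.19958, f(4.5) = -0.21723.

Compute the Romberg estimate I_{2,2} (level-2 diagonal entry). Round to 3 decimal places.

I_{0,0} (trapezoid, 1 panel, h=1.6000): -0.10778
I_{1,0} (trapezoid, 2 panels, h=0.8000): -0.16845
I_{2,0} (trapezoid, 4 panels, h=0.4000): -0.18318
I_{1,1} = -0.16845 + (-0.16845 − (-0.10778))/3 = -0.18867
I_{2,1} = -0.18318 + (-0.18318 − (-0.16845))/3 = -0.18809
I_{2,2} = -0.18809 + (-0.18809 − (-0.18867))/15 = -0.18805

-0.188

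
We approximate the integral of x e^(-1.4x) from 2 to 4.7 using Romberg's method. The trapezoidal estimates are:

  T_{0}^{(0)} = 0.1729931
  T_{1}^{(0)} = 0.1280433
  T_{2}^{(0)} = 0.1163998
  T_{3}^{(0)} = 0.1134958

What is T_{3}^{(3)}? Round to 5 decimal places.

Richardson extrapolation on the trapezoidal column (denominator 4−1=3):
T_{1}^{(1)} = (4·0.1280433 − 0.1729931) / 3 = 0.1130600
T_{2}^{(1)} = (4·0.1163998 − 0.1280433) / 3 = 0.1125186
T_{3}^{(1)} = (4·0.1134958 − 0.1163998) / 3 = 0.1125278
T_{2}^{(2)} = 0.1125186 + (0.1125186 − 0.1130600)/15 = 0.1124825
T_{3}^{(2)} = (16·0.1125278 − 0.1125186) / 15 = 0.1125284
T_{3}^{(3)} = (64·0.1125284 − 0.1124825) / 63 = 0.1125291

0.11253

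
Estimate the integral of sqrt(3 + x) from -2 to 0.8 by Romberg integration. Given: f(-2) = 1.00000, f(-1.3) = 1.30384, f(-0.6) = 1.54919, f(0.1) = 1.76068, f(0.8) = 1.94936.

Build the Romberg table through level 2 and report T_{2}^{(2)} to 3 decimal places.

T_{0}^{(0)} (trapezoid, 1 panel, h=2.8000): 4.12910
T_{1}^{(0)} (trapezoid, 2 panels, h=1.4000): 4.23342
T_{2}^{(0)} (trapezoid, 4 panels, h=0.7000): 4.26187
T_{1}^{(1)} = 4.23342 + (4.23342 − 4.12910)/3 = 4.26819
T_{2}^{(1)} = 4.26187 + (4.26187 − 4.23342)/3 = 4.27135
T_{2}^{(2)} = 4.27135 + (4.27135 − 4.26819)/15 = 4.27156

4.272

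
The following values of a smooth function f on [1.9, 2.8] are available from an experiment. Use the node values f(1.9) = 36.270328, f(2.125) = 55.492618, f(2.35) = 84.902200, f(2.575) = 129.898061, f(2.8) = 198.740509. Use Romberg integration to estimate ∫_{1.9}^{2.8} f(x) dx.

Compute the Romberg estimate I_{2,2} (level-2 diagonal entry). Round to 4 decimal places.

I_{0,0} (trapezoid, 1 panel, h=0.9000): 105.754877
I_{1,0} (trapezoid, 2 panels, h=0.4500): 91.083428
I_{2,0} (trapezoid, 4 panels, h=0.2250): 87.254617
I_{1,1} = 91.083428 + (91.083428 − 105.754877)/3 = 86.192945
I_{2,1} = 87.254617 + (87.254617 − 91.083428)/3 = 85.978347
I_{2,2} = 85.978347 + (85.978347 − 86.192945)/15 = 85.964040

85.9640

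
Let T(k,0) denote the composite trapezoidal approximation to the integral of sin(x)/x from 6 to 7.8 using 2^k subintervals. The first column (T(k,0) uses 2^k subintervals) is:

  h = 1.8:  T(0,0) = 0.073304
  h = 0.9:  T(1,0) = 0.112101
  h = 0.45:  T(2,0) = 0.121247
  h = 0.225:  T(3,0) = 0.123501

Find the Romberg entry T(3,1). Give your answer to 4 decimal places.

0.1243

Richardson extrapolation on the trapezoidal column (denominator 4−1=3):
T(3,1) = (4·0.123501 − 0.121247) / 3 = 0.124252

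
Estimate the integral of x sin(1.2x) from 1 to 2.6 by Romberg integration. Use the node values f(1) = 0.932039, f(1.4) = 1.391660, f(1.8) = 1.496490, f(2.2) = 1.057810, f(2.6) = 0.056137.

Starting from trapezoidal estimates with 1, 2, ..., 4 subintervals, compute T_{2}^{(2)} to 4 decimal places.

T_{0}^{(0)} (trapezoid, 1 panel, h=1.6000): 0.790541
T_{1}^{(0)} (trapezoid, 2 panels, h=0.8000): 1.592462
T_{2}^{(0)} (trapezoid, 4 panels, h=0.4000): 1.776019
T_{1}^{(1)} = 1.592462 + (1.592462 − 0.790541)/3 = 1.859769
T_{2}^{(1)} = 1.776019 + (1.776019 − 1.592462)/3 = 1.837205
T_{2}^{(2)} = 1.837205 + (1.837205 − 1.859769)/15 = 1.835701

1.8357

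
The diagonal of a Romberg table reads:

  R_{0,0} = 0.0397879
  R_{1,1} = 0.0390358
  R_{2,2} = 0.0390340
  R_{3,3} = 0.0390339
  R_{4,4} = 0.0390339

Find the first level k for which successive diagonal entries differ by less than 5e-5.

|R_{1,1} − R_{0,0}| = 0.0007521 ≥ 5e-5
|R_{2,2} − R_{1,1}| = 0.0000018 < 5e-5

k = 2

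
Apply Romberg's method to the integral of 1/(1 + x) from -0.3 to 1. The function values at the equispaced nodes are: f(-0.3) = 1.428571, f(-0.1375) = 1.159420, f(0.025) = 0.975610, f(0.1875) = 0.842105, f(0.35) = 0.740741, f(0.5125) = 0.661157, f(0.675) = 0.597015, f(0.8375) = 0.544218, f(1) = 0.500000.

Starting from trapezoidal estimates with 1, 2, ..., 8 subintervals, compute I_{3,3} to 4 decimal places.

1.0498

I_{0,0} (trapezoid, 1 panel, h=1.3000): 1.253571
I_{1,0} (trapezoid, 2 panels, h=0.6500): 1.108267
I_{2,0} (trapezoid, 4 panels, h=0.3250): 1.065237
I_{3,0} (trapezoid, 8 panels, h=0.1625): 1.053740
I_{1,1} = 1.108267 + (1.108267 − 1.253571)/3 = 1.059832
I_{2,1} = 1.065237 + (1.065237 − 1.108267)/3 = 1.050894
I_{3,1} = 1.053740 + (1.053740 − 1.065237)/3 = 1.049908
I_{2,2} = 1.050894 + (1.050894 − 1.059832)/15 = 1.050298
I_{3,2} = 1.049908 + (1.049908 − 1.050894)/15 = 1.049842
I_{3,3} = 1.049842 + (1.049842 − 1.050298)/63 = 1.049835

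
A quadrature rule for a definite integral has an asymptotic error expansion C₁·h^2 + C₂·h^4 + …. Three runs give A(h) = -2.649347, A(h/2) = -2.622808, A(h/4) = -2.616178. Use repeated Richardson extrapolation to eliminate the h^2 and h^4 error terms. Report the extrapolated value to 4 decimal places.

-2.6140

First eliminate the h^2 term (factor 2^2 = 4):
  B₁ = (4·(-2.622808) − (-2.649347))/3 = -2.613962
  B₂ = (4·(-2.616178) − (-2.622808))/3 = -2.613968
Then eliminate the h^4 term (factor 2^4 = 16):
  (16·(-2.613968) − (-2.613962))/15 = -2.613968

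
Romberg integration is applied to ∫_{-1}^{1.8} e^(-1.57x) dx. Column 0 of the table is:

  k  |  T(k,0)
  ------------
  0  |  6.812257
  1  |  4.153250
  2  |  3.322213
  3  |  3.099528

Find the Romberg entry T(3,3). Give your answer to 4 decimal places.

Richardson extrapolation on the trapezoidal column (denominator 4−1=3):
T(1,1) = 4.153250 + (4.153250 − 6.812257)/3 = 3.266914
T(2,1) = (4·3.322213 − 4.153250) / 3 = 3.045201
T(3,1) = (4·3.099528 − 3.322213) / 3 = 3.025300
T(2,2) = (16·3.045201 − 3.266914) / 15 = 3.030420
T(3,2) = (16·3.025300 − 3.045201) / 15 = 3.023973
T(3,3) = 3.023973 + (3.023973 − 3.030420)/63 = 3.023871

3.0239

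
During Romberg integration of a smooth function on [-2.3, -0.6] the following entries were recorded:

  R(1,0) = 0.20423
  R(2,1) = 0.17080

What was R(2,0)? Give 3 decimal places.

From R(2,1) = (4·R(2,0) − R(1,0))/3, solve for R(2,0):
4·R(2,0) = 3·0.17080 + 0.20423 = 0.71663
R(2,0) = 0.17916

0.179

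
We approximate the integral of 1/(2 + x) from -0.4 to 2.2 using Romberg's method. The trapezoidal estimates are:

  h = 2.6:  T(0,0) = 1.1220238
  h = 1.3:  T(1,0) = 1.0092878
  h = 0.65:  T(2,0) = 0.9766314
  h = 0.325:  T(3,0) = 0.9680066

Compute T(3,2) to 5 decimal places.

Richardson extrapolation on the trapezoidal column (denominator 4−1=3):
T(2,1) = (4·0.9766314 − 1.0092878) / 3 = 0.9657459
T(3,1) = (4·0.9680066 − 0.9766314) / 3 = 0.9651317
T(3,2) = 0.9651317 + (0.9651317 − 0.9657459)/15 = 0.9650908

0.96509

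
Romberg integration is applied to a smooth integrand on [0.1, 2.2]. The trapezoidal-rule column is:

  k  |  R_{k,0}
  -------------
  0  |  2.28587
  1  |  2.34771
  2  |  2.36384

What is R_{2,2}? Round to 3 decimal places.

2.369

R_{1,1} = 2.34771 + (2.34771 − 2.28587)/3 = 2.36832
R_{2,1} = 2.36384 + (2.36384 − 2.34771)/3 = 2.36922
R_{2,2} = (16·2.36922 − 2.36832) / 15 = 2.36928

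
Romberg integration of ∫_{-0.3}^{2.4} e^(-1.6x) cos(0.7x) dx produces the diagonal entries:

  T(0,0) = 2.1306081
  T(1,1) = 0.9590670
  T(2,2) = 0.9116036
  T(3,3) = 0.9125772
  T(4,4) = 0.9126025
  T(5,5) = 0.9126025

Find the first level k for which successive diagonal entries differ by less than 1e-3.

|T(1,1) − T(0,0)| = 1.1715411 ≥ 1e-3
|T(2,2) − T(1,1)| = 0.0474634 ≥ 1e-3
|T(3,3) − T(2,2)| = 0.0009736 < 1e-3

k = 3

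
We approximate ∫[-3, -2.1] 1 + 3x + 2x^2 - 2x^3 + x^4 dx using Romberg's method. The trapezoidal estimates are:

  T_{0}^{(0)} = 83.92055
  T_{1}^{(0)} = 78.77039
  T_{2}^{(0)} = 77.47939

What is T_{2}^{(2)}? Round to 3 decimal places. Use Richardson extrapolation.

77.049

Richardson extrapolation on the trapezoidal column (denominator 4−1=3):
T_{1}^{(1)} = (4·78.77039 − 83.92055) / 3 = 77.05367
T_{2}^{(1)} = 77.47939 + (77.47939 − 78.77039)/3 = 77.04906
T_{2}^{(2)} = (16·77.04906 − 77.05367) / 15 = 77.04875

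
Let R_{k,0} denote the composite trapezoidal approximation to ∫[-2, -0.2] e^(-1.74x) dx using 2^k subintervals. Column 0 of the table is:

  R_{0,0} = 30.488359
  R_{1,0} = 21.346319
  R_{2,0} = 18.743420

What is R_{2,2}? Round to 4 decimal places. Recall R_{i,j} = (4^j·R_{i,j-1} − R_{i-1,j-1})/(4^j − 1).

17.8476

R_{1,1} = (4·21.346319 − 30.488359) / 3 = 18.298972
R_{2,1} = 18.743420 + (18.743420 − 21.346319)/3 = 17.875787
R_{2,2} = 17.875787 + (17.875787 − 18.298972)/15 = 17.847575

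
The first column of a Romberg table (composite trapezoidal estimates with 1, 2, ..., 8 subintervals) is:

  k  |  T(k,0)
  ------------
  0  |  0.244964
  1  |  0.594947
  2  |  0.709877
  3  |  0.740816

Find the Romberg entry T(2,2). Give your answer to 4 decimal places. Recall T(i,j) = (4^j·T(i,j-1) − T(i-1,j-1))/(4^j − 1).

T(1,1) = 0.594947 + (0.594947 − 0.244964)/3 = 0.711608
T(2,1) = (4·0.709877 − 0.594947) / 3 = 0.748187
T(2,2) = (16·0.748187 − 0.711608) / 15 = 0.750626

0.7506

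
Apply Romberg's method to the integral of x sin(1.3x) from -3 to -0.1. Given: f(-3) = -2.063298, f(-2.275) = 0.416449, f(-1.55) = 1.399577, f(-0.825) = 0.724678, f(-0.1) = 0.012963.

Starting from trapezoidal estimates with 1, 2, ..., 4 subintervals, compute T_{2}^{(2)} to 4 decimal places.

1.2553

T_{0}^{(0)} (trapezoid, 1 panel, h=2.9000): -2.972986
T_{1}^{(0)} (trapezoid, 2 panels, h=1.4500): 0.542894
T_{2}^{(0)} (trapezoid, 4 panels, h=0.7250): 1.098764
T_{1}^{(1)} = 0.542894 + (0.542894 − (-2.972986))/3 = 1.714854
T_{2}^{(1)} = 1.098764 + (1.098764 − 0.542894)/3 = 1.284054
T_{2}^{(2)} = 1.284054 + (1.284054 − 1.714854)/15 = 1.255334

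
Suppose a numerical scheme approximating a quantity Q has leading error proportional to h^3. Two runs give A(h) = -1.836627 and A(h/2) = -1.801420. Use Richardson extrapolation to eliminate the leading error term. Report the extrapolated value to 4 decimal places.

-1.7964

The leading error scales as h^3; refining by a factor of 2 reduces it by 2^3 = 8.
Extrapolated value = (8·A(h/2) − A(h)) / (8 − 1)
= (8·(-1.801420) − (-1.836627)) / 7
= -12.574733 / 7 = -1.796390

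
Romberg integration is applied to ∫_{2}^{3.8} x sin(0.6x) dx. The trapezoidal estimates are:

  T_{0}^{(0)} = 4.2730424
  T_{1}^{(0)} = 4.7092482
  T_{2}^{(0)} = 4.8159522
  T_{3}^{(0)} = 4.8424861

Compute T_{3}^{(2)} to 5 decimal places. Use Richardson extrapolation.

Richardson extrapolation on the trapezoidal column (denominator 4−1=3):
T_{2}^{(1)} = (4·4.8159522 − 4.7092482) / 3 = 4.8515202
T_{3}^{(1)} = 4.8424861 + (4.8424861 − 4.8159522)/3 = 4.8513307
T_{3}^{(2)} = (16·4.8513307 − 4.8515202) / 15 = 4.8513181

4.85132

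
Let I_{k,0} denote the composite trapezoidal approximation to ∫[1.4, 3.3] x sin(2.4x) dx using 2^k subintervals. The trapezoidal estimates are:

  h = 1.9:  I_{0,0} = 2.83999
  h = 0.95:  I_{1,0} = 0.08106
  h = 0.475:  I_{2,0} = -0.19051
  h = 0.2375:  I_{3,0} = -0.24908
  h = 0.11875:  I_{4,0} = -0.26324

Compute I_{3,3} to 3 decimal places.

Richardson extrapolation on the trapezoidal column (denominator 4−1=3):
I_{1,1} = 0.08106 + (0.08106 − 2.83999)/3 = -0.83858
I_{2,1} = -0.19051 + (-0.19051 − 0.08106)/3 = -0.28103
I_{3,1} = (4·(-0.24908) − (-0.19051)) / 3 = -0.26860
I_{2,2} = (16·(-0.28103) − (-0.83858)) / 15 = -0.24386
I_{3,2} = (16·(-0.26860) − (-0.28103)) / 15 = -0.26777
I_{3,3} = (64·(-0.26777) − (-0.24386)) / 63 = -0.26815

-0.268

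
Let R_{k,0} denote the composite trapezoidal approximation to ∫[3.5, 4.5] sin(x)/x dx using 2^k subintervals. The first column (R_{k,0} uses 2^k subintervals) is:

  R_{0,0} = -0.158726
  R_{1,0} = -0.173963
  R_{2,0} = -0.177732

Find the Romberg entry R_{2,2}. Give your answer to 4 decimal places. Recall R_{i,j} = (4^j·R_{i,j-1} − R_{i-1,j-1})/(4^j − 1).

-0.1790

Richardson extrapolation on the trapezoidal column (denominator 4−1=3):
R_{1,1} = -0.173963 + (-0.173963 − (-0.158726))/3 = -0.179042
R_{2,1} = (4·(-0.177732) − (-0.173963)) / 3 = -0.178988
R_{2,2} = -0.178988 + (-0.178988 − (-0.179042))/15 = -0.178984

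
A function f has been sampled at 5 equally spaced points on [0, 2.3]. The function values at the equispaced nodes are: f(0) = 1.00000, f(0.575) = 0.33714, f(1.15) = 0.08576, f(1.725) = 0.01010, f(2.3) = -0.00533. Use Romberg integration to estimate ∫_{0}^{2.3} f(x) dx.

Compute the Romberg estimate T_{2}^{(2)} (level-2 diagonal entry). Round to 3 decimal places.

0.488

T_{0}^{(0)} (trapezoid, 1 panel, h=2.3000): 1.14387
T_{1}^{(0)} (trapezoid, 2 panels, h=1.1500): 0.67056
T_{2}^{(0)} (trapezoid, 4 panels, h=0.5750): 0.53494
T_{1}^{(1)} = 0.67056 + (0.67056 − 1.14387)/3 = 0.51279
T_{2}^{(1)} = 0.53494 + (0.53494 − 0.67056)/3 = 0.48973
T_{2}^{(2)} = 0.48973 + (0.48973 − 0.51279)/15 = 0.48819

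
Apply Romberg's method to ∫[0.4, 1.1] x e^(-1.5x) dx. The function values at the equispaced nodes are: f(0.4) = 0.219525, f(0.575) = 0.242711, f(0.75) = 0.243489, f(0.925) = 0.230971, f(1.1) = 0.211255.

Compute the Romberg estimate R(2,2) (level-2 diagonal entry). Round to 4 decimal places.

R(0,0) (trapezoid, 1 panel, h=0.7000): 0.150773
R(1,0) (trapezoid, 2 panels, h=0.3500): 0.160608
R(2,0) (trapezoid, 4 panels, h=0.1750): 0.163198
R(1,1) = 0.160608 + (0.160608 − 0.150773)/3 = 0.163886
R(2,1) = 0.163198 + (0.163198 − 0.160608)/3 = 0.164061
R(2,2) = 0.164061 + (0.164061 − 0.163886)/15 = 0.164073

0.1641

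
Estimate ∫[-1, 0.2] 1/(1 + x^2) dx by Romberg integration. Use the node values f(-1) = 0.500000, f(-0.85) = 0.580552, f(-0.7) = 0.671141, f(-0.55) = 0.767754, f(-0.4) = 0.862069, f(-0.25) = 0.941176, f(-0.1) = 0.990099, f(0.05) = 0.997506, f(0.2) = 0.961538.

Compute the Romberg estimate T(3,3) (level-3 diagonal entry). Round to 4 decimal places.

0.9828

T(0,0) (trapezoid, 1 panel, h=1.2000): 0.876923
T(1,0) (trapezoid, 2 panels, h=0.6000): 0.955703
T(2,0) (trapezoid, 4 panels, h=0.3000): 0.976223
T(3,0) (trapezoid, 8 panels, h=0.1500): 0.981160
T(1,1) = 0.955703 + (0.955703 − 0.876923)/3 = 0.981963
T(2,1) = 0.976223 + (0.976223 − 0.955703)/3 = 0.983063
T(3,1) = 0.981160 + (0.981160 − 0.976223)/3 = 0.982806
T(2,2) = 0.983063 + (0.983063 − 0.981963)/15 = 0.983136
T(3,2) = 0.982806 + (0.982806 − 0.983063)/15 = 0.982789
T(3,3) = 0.982789 + (0.982789 − 0.983136)/63 = 0.982783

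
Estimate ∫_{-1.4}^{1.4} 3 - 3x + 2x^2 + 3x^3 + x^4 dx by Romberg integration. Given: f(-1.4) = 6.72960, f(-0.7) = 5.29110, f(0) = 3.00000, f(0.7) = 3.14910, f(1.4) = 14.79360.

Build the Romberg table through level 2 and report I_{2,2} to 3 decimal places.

14.210

I_{0,0} (trapezoid, 1 panel, h=2.8000): 30.13248
I_{1,0} (trapezoid, 2 panels, h=1.4000): 19.26624
I_{2,0} (trapezoid, 4 panels, h=0.7000): 15.54126
I_{1,1} = 19.26624 + (19.26624 − 30.13248)/3 = 15.64416
I_{2,1} = 15.54126 + (15.54126 − 19.26624)/3 = 14.29960
I_{2,2} = 14.29960 + (14.29960 − 15.64416)/15 = 14.20996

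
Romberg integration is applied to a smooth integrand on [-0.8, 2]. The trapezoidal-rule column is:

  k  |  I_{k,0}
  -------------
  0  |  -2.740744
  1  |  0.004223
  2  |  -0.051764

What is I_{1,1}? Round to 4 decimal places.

Richardson extrapolation on the trapezoidal column (denominator 4−1=3):
I_{1,1} = (4·0.004223 − (-2.740744)) / 3 = 0.919212

0.9192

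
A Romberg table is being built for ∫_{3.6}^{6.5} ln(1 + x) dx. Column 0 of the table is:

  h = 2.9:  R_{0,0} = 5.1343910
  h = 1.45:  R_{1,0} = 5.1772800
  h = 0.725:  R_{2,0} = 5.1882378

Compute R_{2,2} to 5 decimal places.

5.19191

R_{1,1} = 5.1772800 + (5.1772800 − 5.1343910)/3 = 5.1915763
R_{2,1} = 5.1882378 + (5.1882378 − 5.1772800)/3 = 5.1918904
R_{2,2} = (16·5.1918904 − 5.1915763) / 15 = 5.1919113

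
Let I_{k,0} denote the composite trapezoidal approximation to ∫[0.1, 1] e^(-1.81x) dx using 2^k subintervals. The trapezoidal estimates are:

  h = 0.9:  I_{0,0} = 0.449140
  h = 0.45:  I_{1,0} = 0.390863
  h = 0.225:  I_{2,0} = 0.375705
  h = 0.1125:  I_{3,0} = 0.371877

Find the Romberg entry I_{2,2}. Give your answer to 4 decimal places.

Richardson extrapolation on the trapezoidal column (denominator 4−1=3):
I_{1,1} = 0.390863 + (0.390863 − 0.449140)/3 = 0.371437
I_{2,1} = 0.375705 + (0.375705 − 0.390863)/3 = 0.370652
I_{2,2} = (16·0.370652 − 0.371437) / 15 = 0.370600

0.3706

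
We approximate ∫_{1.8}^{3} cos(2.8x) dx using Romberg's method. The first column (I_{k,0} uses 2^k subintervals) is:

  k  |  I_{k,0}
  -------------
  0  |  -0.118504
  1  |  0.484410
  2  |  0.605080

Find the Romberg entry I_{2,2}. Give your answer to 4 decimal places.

Richardson extrapolation on the trapezoidal column (denominator 4−1=3):
I_{1,1} = (4·0.484410 − (-0.118504)) / 3 = 0.685381
I_{2,1} = 0.605080 + (0.605080 − 0.484410)/3 = 0.645303
I_{2,2} = (16·0.645303 − 0.685381) / 15 = 0.642631
(Column j=1 coincides with Simpson's rule on the same nodes.)

0.6426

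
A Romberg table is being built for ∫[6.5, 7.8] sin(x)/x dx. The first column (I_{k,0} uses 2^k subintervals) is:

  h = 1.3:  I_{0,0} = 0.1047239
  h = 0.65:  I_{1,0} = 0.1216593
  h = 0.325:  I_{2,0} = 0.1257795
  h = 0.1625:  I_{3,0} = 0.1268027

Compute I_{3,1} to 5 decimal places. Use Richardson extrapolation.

0.12714

Richardson extrapolation on the trapezoidal column (denominator 4−1=3):
I_{3,1} = 0.1268027 + (0.1268027 − 0.1257795)/3 = 0.1271438
(Column j=1 coincides with Simpson's rule on the same nodes.)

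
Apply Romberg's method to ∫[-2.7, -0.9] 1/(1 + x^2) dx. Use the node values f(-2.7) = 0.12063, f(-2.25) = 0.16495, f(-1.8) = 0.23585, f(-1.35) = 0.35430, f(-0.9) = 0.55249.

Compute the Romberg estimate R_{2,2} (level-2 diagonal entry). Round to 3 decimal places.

R_{0,0} (trapezoid, 1 panel, h=1.8000): 0.60581
R_{1,0} (trapezoid, 2 panels, h=0.9000): 0.51517
R_{2,0} (trapezoid, 4 panels, h=0.4500): 0.49125
R_{1,1} = 0.51517 + (0.51517 − 0.60581)/3 = 0.48496
R_{2,1} = 0.49125 + (0.49125 − 0.51517)/3 = 0.48328
R_{2,2} = 0.48328 + (0.48328 − 0.48496)/15 = 0.48317

0.483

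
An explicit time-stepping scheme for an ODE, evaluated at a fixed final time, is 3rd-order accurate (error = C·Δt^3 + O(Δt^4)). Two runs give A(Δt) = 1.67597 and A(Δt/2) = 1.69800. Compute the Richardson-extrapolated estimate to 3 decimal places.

Extrapolated value = (8·A(Δt/2) − A(Δt)) / (8 − 1)
= (8·1.69800 − 1.67597) / 7
= 11.90803 / 7 = 1.70115

1.701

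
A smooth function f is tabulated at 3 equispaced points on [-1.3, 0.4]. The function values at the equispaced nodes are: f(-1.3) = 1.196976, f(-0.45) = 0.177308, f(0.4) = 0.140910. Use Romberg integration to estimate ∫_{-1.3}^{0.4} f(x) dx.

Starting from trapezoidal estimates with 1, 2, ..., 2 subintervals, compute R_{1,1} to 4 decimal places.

0.5800

R_{0,0} (trapezoid, 1 panel, h=1.7000): 1.137203
R_{1,0} (trapezoid, 2 panels, h=0.8500): 0.719313
R_{1,1} = 0.719313 + (0.719313 − 1.137203)/3 = 0.580016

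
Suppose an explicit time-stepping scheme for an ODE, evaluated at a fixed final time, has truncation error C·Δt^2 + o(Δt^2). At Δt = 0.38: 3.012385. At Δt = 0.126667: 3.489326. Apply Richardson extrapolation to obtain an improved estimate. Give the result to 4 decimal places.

Extrapolated value = (9·A(Δt/3) − A(Δt)) / (9 − 1)
= (9·3.489326 − 3.012385) / 8
= 28.391549 / 8 = 3.548944

3.5489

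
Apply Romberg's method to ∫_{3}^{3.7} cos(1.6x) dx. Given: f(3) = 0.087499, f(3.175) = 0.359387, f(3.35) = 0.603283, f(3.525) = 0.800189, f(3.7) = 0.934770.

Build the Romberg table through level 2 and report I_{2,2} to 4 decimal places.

I_{0,0} (trapezoid, 1 panel, h=0.7000): 0.357794
I_{1,0} (trapezoid, 2 panels, h=0.3500): 0.390046
I_{2,0} (trapezoid, 4 panels, h=0.1750): 0.397949
I_{1,1} = 0.390046 + (0.390046 − 0.357794)/3 = 0.400797
I_{2,1} = 0.397949 + (0.397949 − 0.390046)/3 = 0.400583
I_{2,2} = 0.400583 + (0.400583 − 0.400797)/15 = 0.400569

0.4006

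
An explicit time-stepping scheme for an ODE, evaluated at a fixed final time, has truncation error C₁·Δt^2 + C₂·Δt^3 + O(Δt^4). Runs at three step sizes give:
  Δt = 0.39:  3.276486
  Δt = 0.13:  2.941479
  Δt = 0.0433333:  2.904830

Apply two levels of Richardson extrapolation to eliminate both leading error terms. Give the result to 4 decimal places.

First eliminate the Δt^2 term (factor 3^2 = 9):
  B₁ = (9·2.941479 − 3.276486)/8 = 2.899603
  B₂ = (9·2.904830 − 2.941479)/8 = 2.900249
Then eliminate the Δt^3 term (factor 3^3 = 27):
  (27·2.900249 − 2.899603)/26 = 2.900274

2.9003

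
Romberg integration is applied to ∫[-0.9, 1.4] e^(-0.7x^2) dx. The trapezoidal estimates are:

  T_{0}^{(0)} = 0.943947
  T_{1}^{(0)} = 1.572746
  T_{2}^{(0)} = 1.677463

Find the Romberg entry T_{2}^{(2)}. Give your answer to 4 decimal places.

Richardson extrapolation on the trapezoidal column (denominator 4−1=3):
T_{1}^{(1)} = (4·1.572746 − 0.943947) / 3 = 1.782346
T_{2}^{(1)} = (4·1.677463 − 1.572746) / 3 = 1.712369
T_{2}^{(2)} = 1.712369 + (1.712369 − 1.782346)/15 = 1.707704

1.7077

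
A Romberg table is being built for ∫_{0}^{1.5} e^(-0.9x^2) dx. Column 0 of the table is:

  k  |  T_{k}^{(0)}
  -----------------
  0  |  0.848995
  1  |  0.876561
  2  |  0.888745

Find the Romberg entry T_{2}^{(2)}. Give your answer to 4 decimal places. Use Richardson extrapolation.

Richardson extrapolation on the trapezoidal column (denominator 4−1=3):
T_{1}^{(1)} = (4·0.876561 − 0.848995) / 3 = 0.885750
T_{2}^{(1)} = 0.888745 + (0.888745 − 0.876561)/3 = 0.892806
T_{2}^{(2)} = 0.892806 + (0.892806 − 0.885750)/15 = 0.893276
(Column j=1 coincides with Simpson's rule on the same nodes.)

0.8933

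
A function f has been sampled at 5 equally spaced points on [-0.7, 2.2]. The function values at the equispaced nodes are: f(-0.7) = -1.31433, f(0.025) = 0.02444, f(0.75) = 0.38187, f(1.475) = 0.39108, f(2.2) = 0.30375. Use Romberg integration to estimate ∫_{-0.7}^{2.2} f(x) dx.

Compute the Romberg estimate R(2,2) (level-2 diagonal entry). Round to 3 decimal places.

0.348

R(0,0) (trapezoid, 1 panel, h=2.9000): -1.46534
R(1,0) (trapezoid, 2 panels, h=1.4500): -0.17896
R(2,0) (trapezoid, 4 panels, h=0.7250): 0.21177
R(1,1) = -0.17896 + (-0.17896 − (-1.46534))/3 = 0.24983
R(2,1) = 0.21177 + (0.21177 − (-0.17896))/3 = 0.34201
R(2,2) = 0.34201 + (0.34201 − 0.24983)/15 = 0.34816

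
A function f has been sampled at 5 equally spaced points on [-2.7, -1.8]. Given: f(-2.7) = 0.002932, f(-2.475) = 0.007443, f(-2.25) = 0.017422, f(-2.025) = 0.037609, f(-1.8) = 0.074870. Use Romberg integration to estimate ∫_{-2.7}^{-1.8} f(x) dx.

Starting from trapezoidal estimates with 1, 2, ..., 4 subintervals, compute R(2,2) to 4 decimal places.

R(0,0) (trapezoid, 1 panel, h=0.9000): 0.035011
R(1,0) (trapezoid, 2 panels, h=0.4500): 0.025345
R(2,0) (trapezoid, 4 panels, h=0.2250): 0.022809
R(1,1) = 0.025345 + (0.025345 − 0.035011)/3 = 0.022123
R(2,1) = 0.022809 + (0.022809 − 0.025345)/3 = 0.021964
R(2,2) = 0.021964 + (0.021964 − 0.022123)/15 = 0.021953

0.0220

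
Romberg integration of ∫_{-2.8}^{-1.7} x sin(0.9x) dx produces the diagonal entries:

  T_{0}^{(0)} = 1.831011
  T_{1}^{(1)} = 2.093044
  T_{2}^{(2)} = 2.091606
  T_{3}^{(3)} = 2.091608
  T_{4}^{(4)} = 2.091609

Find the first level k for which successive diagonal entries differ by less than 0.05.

k = 2

|T_{1}^{(1)} − T_{0}^{(0)}| = 0.262033 ≥ 0.05
|T_{2}^{(2)} − T_{1}^{(1)}| = 0.001438 < 0.05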